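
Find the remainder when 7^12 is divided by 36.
Use repeated squaring. Binary(12) = 1100. Walk through the bits of the exponent 12 left-to-right: at each bit after the leading one, square the running value, then multiply by 7 if the bit is 1 (always reducing mod 36):
  bit 1 = 1 (leading): start with 7.
  bit 2 = 1: square 7^2 = 49 ≡ 13; bit is 1, so multiply 13·7 = 91 ≡ 19 (mod 36).
  bit 3 = 0: square 19^2 = 361 ≡ 1 (mod 36).
  bit 4 = 0: square 1^2 = 1 (mod 36).
Final value: 7^12 ≡ 1 (mod 36).

Final answer: 1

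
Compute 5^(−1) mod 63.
5^(−1) ≡ 38 (mod 63)

Apply the extended Euclidean algorithm to (63, 5), tracking rows (r, s, t) with s·63 + t·5 = r. Each division r_prev = q·r_cur + r_new produces the new row as (previous row) − q·(current row):
  row A: (63, 1, 0)   [1·63 + 0·5 = 63]
  row B: (5, 0, 1)   [0·63 + 1·5 = 5]
  63 = 12·5 + 3   → row C = row A − 12·row B = (3, 1, −12)   [check: 1·63 − 12·5 = 3]
  5 = 1·3 + 2   → row D = row B − 1·row C = (2, −1, 13)   [check: −1·63 + 13·5 = 2]
  3 = 1·2 + 1   → row E = row C − 1·row D = (1, 2, −25)   [check: 2·63 − 25·5 = 1]
  2 = 2·1 + 0   → remainder 0, stop. gcd = 1 (last nonzero row E).
The gcd is 1, so 5 is invertible mod 63. The last nonzero row gives 2·63 − 25·5 = 1, so t = −25. So 5^(−1) ≡ −25 ≡ 38 (mod 63). Verify: 5 · 38 = 190 ≡ 1 (mod 63). ✓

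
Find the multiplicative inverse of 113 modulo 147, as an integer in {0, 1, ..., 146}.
Apply the extended Euclidean algorithm to (147, 113), tracking rows (r, s, t) with s·147 + t·113 = r. Each division r_prev = q·r_cur + r_new produces the new row as (previous row) − q·(current row):
  row A: (147, 1, 0)   [1·147 + 0·113 = 147]
  row B: (113, 0, 1)   [0·147 + 1·113 = 113]
  147 = 1·113 + 34   → row C = row A − 1·row B = (34, 1, −1)   [check: 1·147 − 1·113 = 34]
  113 = 3·34 + 11   → row D = row B − 3·row C = (11, −3, 4)   [check: −3·147 + 4·113 = 11]
  34 = 3·11 + 1   → row E = row C − 3·row D = (1, 10, −13)   [check: 10·147 − 13·113 = 1]
  11 = 11·1 + 0   → remainder 0, stop. gcd = 1 (last nonzero row E).
The gcd is 1, so 113 is invertible mod 147. The last nonzero row gives 10·147 − 13·113 = 1, so t = −13. So 113^(−1) ≡ −13 ≡ 134 (mod 147). Verify: 113 · 134 = 15142 ≡ 1 (mod 147). ✓

Final answer: 113^(−1) ≡ 134 (mod 147)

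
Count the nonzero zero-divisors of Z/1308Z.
Z/1308Z has 875 nonzero zero-divisors

In Z/1308Z each nonzero element is either a unit (gcd with 1308 is 1) or a zero-divisor (gcd > 1). The number of units is φ(1308): factorise 1308 = 2^2 · 3 · 109, so φ(1308) = (2^2 − 2^1) · (3 − 1) · (109 − 1) = 2 · 2 · 108 = 432. The nonzero elements number 1308 − 1 = 1307. Hence the nonzero zero-divisors number 1307 − 432 = 875.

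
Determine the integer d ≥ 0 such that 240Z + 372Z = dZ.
In the PID Z, (a, b) is generated by gcd(a, b). Compute gcd(372, 240) with the extended Euclidean algorithm, tracking rows (r, s, t) with s·372 + t·240 = r:
  row A: (372, 1, 0)   [1·372 + 0·240 = 372]
  row B: (240, 0, 1)   [0·372 + 1·240 = 240]
  372 = 1·240 + 132   → row C = row A − 1·row B = (132, 1, −1)   [check: 1·372 − 1·240 = 132]
  240 = 1·132 + 108   → row D = row B − 1·row C = (108, −1, 2)   [check: −1·372 + 2·240 = 108]
  132 = 1·108 + 24   → row E = row C − 1·row D = (24, 2, −3)   [check: 2·372 − 3·240 = 24]
  108 = 4·24 + 12   → row F = row D − 4·row E = (12, −9, 14)   [check: −9·372 + 14·240 = 12]
  24 = 2·12 + 0   → remainder 0, stop. gcd = 12 (last nonzero row F).
So gcd(240, 372) = 12, with Bézout identity −9·372 + 14·240 = 12. Containment (⊇): the Bézout identity exhibits 12 as an element of (240, 372), giving (12) ⊆ (240, 372). Containment (⊆): since 12 | 240 and 12 | 372 (240 = 12·20, 372 = 12·31), every Z-linear combination of 240 and 372 is divisible by 12, so (240, 372) ⊆ (12). Therefore (240, 372) = (12), d = 12.

Final answer: (240, 372) = (12); d = 12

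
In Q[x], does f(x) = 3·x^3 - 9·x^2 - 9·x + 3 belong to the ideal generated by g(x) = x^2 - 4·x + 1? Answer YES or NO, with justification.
In Q[x] the ideal (g) consists of all multiples of g, so f ∈ (g) iff g | f, i.e. iff the remainder of f on division by g is 0. Divide f by g (g is monic, so eliminate the leading term of the running remainder at each step):
  leading term 3·x^3: subtract (3·x)·g(x) = 3·x^3 - 12·x^2 + 3·x, leaving 3·x^2 - 12·x + 3
  leading term 3·x^2: subtract (3)·g(x) = 3·x^2 - 12·x + 3, leaving 0
The remainder is 0, so f(x) = g(x) · h(x) with h(x) = 3·x + 3. Hence g | f, i.e. f ∈ (g).

Final answer: YES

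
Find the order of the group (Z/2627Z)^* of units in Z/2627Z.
(Z/2627Z)^* consists of the classes a with gcd(a, 2627) = 1, so its order is φ(2627). φ is multiplicative, with φ(p^e) = p^e − p^(e−1). Factorise 2627 = 37 · 71. Then
  φ(2627) = (37 − 1) · (71 − 1) = 36 · 70 = 2520.
Thus |(Z/2627Z)^*| = 2520.

Final answer: |(Z/2627Z)^*| = 2520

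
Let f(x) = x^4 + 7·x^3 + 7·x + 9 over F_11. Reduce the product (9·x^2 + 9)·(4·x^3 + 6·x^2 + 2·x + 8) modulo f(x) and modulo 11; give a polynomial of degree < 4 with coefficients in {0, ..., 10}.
Multiply as integer polynomials: a · b = 36·x^5 + 54·x^4 + 54·x^3 + 126·x^2 + 18·x + 72. Reducing coefficients mod 11: a · b ≡ 3·x^5 + 10·x^4 + 10·x^3 + 5·x^2 + 7·x + 6. Now divide by f(x) = x^4 + 7·x^3 + 7·x + 9 in F_11[x], eliminating the leading term at each step:
  leading term 3·x^5: subtract (3·x)·f(x) = 3·x^5 + 10·x^4 + 10·x^2 + 5·x, leaving 10·x^3 + 6·x^2 + 2·x + 6 (coefficients mod 11)
The degree is now < 4, so this is the remainder. Hence a · b ≡ 10·x^3 + 6·x^2 + 2·x + 6 in F_11[x]/(f).

Final answer: a · b ≡ 10·x^3 + 6·x^2 + 2·x + 6 (mod f(x))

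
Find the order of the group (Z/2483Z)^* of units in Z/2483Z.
(Z/2483Z)^* consists of the classes a with gcd(a, 2483) = 1, so its order is φ(2483). φ is multiplicative, with φ(p^e) = p^e − p^(e−1). Factorise 2483 = 13 · 191. Then
  φ(2483) = (13 − 1) · (191 − 1) = 12 · 190 = 2280.
Thus |(Z/2483Z)^*| = 2280.

Final answer: |(Z/2483Z)^*| = 2280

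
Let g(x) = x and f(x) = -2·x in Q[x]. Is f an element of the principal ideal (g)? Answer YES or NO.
YES

In Q[x] the ideal (g) consists of all multiples of g, so f ∈ (g) iff g | f, i.e. iff the remainder of f on division by g is 0. Divide f by g (g is monic, so eliminate the leading term of the running remainder at each step):
  leading term -2·x: subtract (-2)·g(x) = -2·x, leaving 0
The remainder is 0, so f(x) = g(x) · h(x) with h(x) = -2. Hence g | f, i.e. f ∈ (g).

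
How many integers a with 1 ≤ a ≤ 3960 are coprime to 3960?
960

The number of a ∈ {1, ..., 3960} with gcd(a, 3960) = 1 is by definition Euler's totient φ(3960). φ is multiplicative, with φ(p^e) = p^e − p^(e−1). Factorise 3960 = 2^3 · 3^2 · 5 · 11. Then
  φ(3960) = (2^3 − 2^2) · (3^2 − 3^1) · (5 − 1) · (11 − 1) = 4 · 6 · 4 · 10 = 960.
So there are 960 such integers.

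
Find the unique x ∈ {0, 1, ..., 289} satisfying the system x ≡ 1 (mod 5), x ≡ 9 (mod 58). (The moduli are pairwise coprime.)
x ≡ 241 (mod 290); the representative in [0, 290) is 241

The moduli 5, 58 are pairwise coprime, so by the CRT there is a unique solution mod 5·58 = 290.
Solve by successive substitution. Start with x ≡ 1 (mod 5).
  Combine with x ≡ 9 (mod 58): write x = 1 + 5·t and require 1 + 5·t ≡ 9 (mod 58), i.e. 5·t ≡ 9 − 1 ≡ 8 (mod 58). Since 5^(−1) ≡ 35 (mod 58), t ≡ 35·8 ≡ 48 (mod 58). So x ≡ 1 + 5·48 = 241 (mod 290).
Unique solution in [0, 290): x = 241.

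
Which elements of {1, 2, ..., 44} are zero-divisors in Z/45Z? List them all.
nonzero zero-divisors of Z/45Z = {3, 5, 6, 9, 10, 12, 15, 18, 20, 21, 24, 25, 27, 30, 33, 35, 36, 39, 40, 42}

An element a ∈ Z/45Z (with a ≠ 0) is a zero-divisor iff gcd(a, 45) > 1 (because a is a unit precisely when gcd(a, n) = 1, and in Z/nZ every nonzero, non-unit element is a zero-divisor). Scan a = 1, ..., 44 and keep those with gcd(a, 45) > 1:
  gcd(3, 45) = 3, gcd(5, 45) = 5, gcd(6, 45) = 3, gcd(9, 45) = 9, gcd(10, 45) = 5, gcd(12, 45) = 3, gcd(15, 45) = 15, gcd(18, 45) = 9, gcd(20, 45) = 5, gcd(21, 45) = 3, gcd(24, 45) = 3, gcd(25, 45) = 5, gcd(27, 45) = 9, gcd(30, 45) = 15, gcd(33, 45) = 3, gcd(35, 45) = 5, gcd(36, 45) = 9, gcd(39, 45) = 3, gcd(40, 45) = 5, gcd(42, 45) = 3.
All other a ∈ {1, ..., 44} have gcd(a, 45) = 1 and are units. So the nonzero zero-divisors are exactly the 20 values of a appearing in this scan.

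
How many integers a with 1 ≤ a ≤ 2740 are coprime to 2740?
1088

The number of a ∈ {1, ..., 2740} with gcd(a, 2740) = 1 is by definition Euler's totient φ(2740). φ is multiplicative, with φ(p^e) = p^e − p^(e−1). Factorise 2740 = 2^2 · 5 · 137. Then
  φ(2740) = (2^2 − 2^1) · (5 − 1) · (137 − 1) = 2 · 4 · 136 = 1088.
So there are 1088 such integers.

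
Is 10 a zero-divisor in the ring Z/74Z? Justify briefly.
YES

gcd(10, 74) = 2 > 1, so 10 is not a unit in Z/74Z. In Z/nZ every nonzero non-unit is a zero-divisor: explicitly, take b = 74/gcd = 37 ≠ 0 (mod 74); then 10·37 = 370 = 5·74, i.e. 10·37 ≡ 0 (mod 74). So 10 is a zero-divisor.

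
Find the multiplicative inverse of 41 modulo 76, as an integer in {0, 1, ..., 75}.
Apply the extended Euclidean algorithm to (76, 41), tracking rows (r, s, t) with s·76 + t·41 = r. Each division r_prev = q·r_cur + r_new produces the new row as (previous row) − q·(current row):
  row A: (76, 1, 0)   [1·76 + 0·41 = 76]
  row B: (41, 0, 1)   [0·76 + 1·41 = 41]
  76 = 1·41 + 35   → row C = row A − 1·row B = (35, 1, −1)   [check: 1·76 − 1·41 = 35]
  41 = 1·35 + 6   → row D = row B − 1·row C = (6, −1, 2)   [check: −1·76 + 2·41 = 6]
  35 = 5·6 + 5   → row E = row C − 5·row D = (5, 6, −11)   [check: 6·76 − 11·41 = 5]
  6 = 1·5 + 1   → row F = row D − 1·row E = (1, −7, 13)   [check: −7·76 + 13·41 = 1]
  5 = 5·1 + 0   → remainder 0, stop. gcd = 1 (last nonzero row F).
The gcd is 1, so 41 is invertible mod 76. The last nonzero row gives −7·76 + 13·41 = 1, so t = 13. So 41^(−1) ≡ 13 (mod 76). Verify: 41 · 13 = 533 ≡ 1 (mod 76). ✓

Final answer: 41^(−1) ≡ 13 (mod 76)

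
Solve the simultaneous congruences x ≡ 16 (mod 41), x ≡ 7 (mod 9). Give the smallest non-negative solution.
The moduli 41, 9 are pairwise coprime, so by the CRT there is a unique solution mod 41·9 = 369.
Solve by successive substitution. Start with x ≡ 16 (mod 41).
  Combine with x ≡ 7 (mod 9): write x = 16 + 41·t and require 16 + 41·t ≡ 7 (mod 9), i.e. 41·t ≡ 7 − 16 ≡ 0 (mod 9). Since 41^(−1) ≡ 2 (mod 9) (41 ≡ 5 (mod 9)), t ≡ 2·0 ≡ 0 (mod 9). So x ≡ 16 + 41·0 = 16 (mod 369).
Unique solution in [0, 369): x = 16.

Final answer: x ≡ 16 (mod 369); the representative in [0, 369) is 16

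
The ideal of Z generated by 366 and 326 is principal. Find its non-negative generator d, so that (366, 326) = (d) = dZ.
In the PID Z, (a, b) is generated by gcd(a, b). Compute gcd(366, 326) with the extended Euclidean algorithm, tracking rows (r, s, t) with s·366 + t·326 = r:
  row A: (366, 1, 0)   [1·366 + 0·326 = 366]
  row B: (326, 0, 1)   [0·366 + 1·326 = 326]
  366 = 1·326 + 40   → row C = row A − 1·row B = (40, 1, −1)   [check: 1·366 − 1·326 = 40]
  326 = 8·40 + 6   → row D = row B − 8·row C = (6, −8, 9)   [check: −8·366 + 9·326 = 6]
  40 = 6·6 + 4   → row E = row C − 6·row D = (4, 49, −55)   [check: 49·366 − 55·326 = 4]
  6 = 1·4 + 2   → row F = row D − 1·row E = (2, −57, 64)   [check: −57·366 + 64·326 = 2]
  4 = 2·2 + 0   → remainder 0, stop. gcd = 2 (last nonzero row F).
So gcd(366, 326) = 2, with Bézout identity −57·366 + 64·326 = 2. Containment (⊇): the Bézout identity exhibits 2 as an element of (366, 326), giving (2) ⊆ (366, 326). Containment (⊆): since 2 | 366 and 2 | 326 (366 = 2·183, 326 = 2·163), every Z-linear combination of 366 and 326 is divisible by 2, so (366, 326) ⊆ (2). Therefore (366, 326) = (2), d = 2.

Final answer: (366, 326) = (2); d = 2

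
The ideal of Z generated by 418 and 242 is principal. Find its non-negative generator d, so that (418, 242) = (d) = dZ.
(418, 242) = (22); d = 22

In the PID Z, (a, b) is generated by gcd(a, b). Compute gcd(418, 242) with the extended Euclidean algorithm, tracking rows (r, s, t) with s·418 + t·242 = r:
  row A: (418, 1, 0)   [1·418 + 0·242 = 418]
  row B: (242, 0, 1)   [0·418 + 1·242 = 242]
  418 = 1·242 + 176   → row C = row A − 1·row B = (176, 1, −1)   [check: 1·418 − 1·242 = 176]
  242 = 1·176 + 66   → row D = row B − 1·row C = (66, −1, 2)   [check: −1·418 + 2·242 = 66]
  176 = 2·66 + 44   → row E = row C − 2·row D = (44, 3, −5)   [check: 3·418 − 5·242 = 44]
  66 = 1·44 + 22   → row F = row D − 1·row E = (22, −4, 7)   [check: −4·418 + 7·242 = 22]
  44 = 2·22 + 0   → remainder 0, stop. gcd = 22 (last nonzero row F).
So gcd(418, 242) = 22, with Bézout identity −4·418 + 7·242 = 22. Containment (⊇): the Bézout identity exhibits 22 as an element of (418, 242), giving (22) ⊆ (418, 242). Containment (⊆): since 22 | 418 and 22 | 242 (418 = 22·19, 242 = 22·11), every Z-linear combination of 418 and 242 is divisible by 22, so (418, 242) ⊆ (22). Therefore (418, 242) = (22), d = 22.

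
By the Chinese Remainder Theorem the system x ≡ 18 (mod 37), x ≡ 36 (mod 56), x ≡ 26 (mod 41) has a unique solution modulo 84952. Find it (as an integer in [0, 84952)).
The moduli 37, 56, 41 are pairwise coprime, so by the CRT there is a unique solution mod 37·56·41 = 84952.
Solve by successive substitution. Start with x ≡ 18 (mod 37).
  Combine with x ≡ 36 (mod 56): write x = 18 + 37·t and require 18 + 37·t ≡ 36 (mod 56), i.e. 37·t ≡ 36 − 18 ≡ 18 (mod 56). Since 37^(−1) ≡ 53 (mod 56), t ≡ 53·18 ≡ 2 (mod 56). So x ≡ 18 + 37·2 = 92 (mod 2072).
  Combine with x ≡ 26 (mod 41): write x = 92 + 2072·t and require 92 + 2072·t ≡ 26 (mod 41), i.e. 2072·t ≡ 26 − 92 ≡ 16 (mod 41). Since 2072^(−1) ≡ 28 (mod 41) (2072 ≡ 22 (mod 41)), t ≡ 28·16 ≡ 38 (mod 41). So x ≡ 92 + 2072·38 = 78828 (mod 84952).
Unique solution in [0, 84952): x = 78828.

Final answer: x ≡ 78828 (mod 84952); the representative in [0, 84952) is 78828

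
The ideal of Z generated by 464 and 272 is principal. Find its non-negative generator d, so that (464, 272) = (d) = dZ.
In the PID Z, (a, b) is generated by gcd(a, b). Compute gcd(464, 272) with the extended Euclidean algorithm, tracking rows (r, s, t) with s·464 + t·272 = r:
  row A: (464, 1, 0)   [1·464 + 0·272 = 464]
  row B: (272, 0, 1)   [0·464 + 1·272 = 272]
  464 = 1·272 + 192   → row C = row A − 1·row B = (192, 1, −1)   [check: 1·464 − 1·272 = 192]
  272 = 1·192 + 80   → row D = row B − 1·row C = (80, −1, 2)   [check: −1·464 + 2·272 = 80]
  192 = 2·80 + 32   → row E = row C − 2·row D = (32, 3, −5)   [check: 3·464 − 5·272 = 32]
  80 = 2·32 + 16   → row F = row D − 2·row E = (16, −7, 12)   [check: −7·464 + 12·272 = 16]
  32 = 2·16 + 0   → remainder 0, stop. gcd = 16 (last nonzero row F).
So gcd(464, 272) = 16, with Bézout identity −7·464 + 12·272 = 16. Containment (⊇): the Bézout identity exhibits 16 as an element of (464, 272), giving (16) ⊆ (464, 272). Containment (⊆): since 16 | 464 and 16 | 272 (464 = 16·29, 272 = 16·17), every Z-linear combination of 464 and 272 is divisible by 16, so (464, 272) ⊆ (16). Therefore (464, 272) = (16), d = 16.

Final answer: (464, 272) = (16); d = 16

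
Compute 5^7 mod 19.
16

Use repeated squaring. Binary(7) = 111. Walk through the bits of the exponent 7 left-to-right: at each bit after the leading one, square the running value, then multiply by 5 if the bit is 1 (always reducing mod 19):
  bit 1 = 1 (leading): start with 5.
  bit 2 = 1: square 5^2 = 25 ≡ 6; bit is 1, so multiply 6·5 = 30 ≡ 11 (mod 19).
  bit 3 = 1: square 11^2 = 121 ≡ 7; bit is 1, so multiply 7·5 = 35 ≡ 16 (mod 19).
Final value: 5^7 ≡ 16 (mod 19).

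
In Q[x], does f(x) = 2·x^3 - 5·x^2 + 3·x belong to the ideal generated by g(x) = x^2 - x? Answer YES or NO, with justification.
YES

In Q[x] the ideal (g) consists of all multiples of g, so f ∈ (g) iff g | f, i.e. iff the remainder of f on division by g is 0. Divide f by g (g is monic, so eliminate the leading term of the running remainder at each step):
  leading term 2·x^3: subtract (2·x)·g(x) = 2·x^3 - 2·x^2, leaving -3·x^2 + 3·x
  leading term -3·x^2: subtract (-3)·g(x) = -3·x^2 + 3·x, leaving 0
The remainder is 0, so f(x) = g(x) · h(x) with h(x) = 2·x - 3. Hence g | f, i.e. f ∈ (g).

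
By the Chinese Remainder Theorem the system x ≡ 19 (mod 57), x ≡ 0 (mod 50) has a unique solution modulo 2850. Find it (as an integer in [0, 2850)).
x ≡ 1900 (mod 2850); the representative in [0, 2850) is 1900

The moduli 57, 50 are pairwise coprime, so by the CRT there is a unique solution mod 57·50 = 2850.
Solve by successive substitution. Start with x ≡ 19 (mod 57).
  Combine with x ≡ 0 (mod 50): write x = 19 + 57·t and require 19 + 57·t ≡ 0 (mod 50), i.e. 57·t ≡ 0 − 19 ≡ 31 (mod 50). Since 57^(−1) ≡ 43 (mod 50) (57 ≡ 7 (mod 50)), t ≡ 43·31 ≡ 33 (mod 50). So x ≡ 19 + 57·33 = 1900 (mod 2850).
Unique solution in [0, 2850): x = 1900.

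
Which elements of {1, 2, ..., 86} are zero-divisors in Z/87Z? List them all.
nonzero zero-divisors of Z/87Z = {3, 6, 9, 12, 15, 18, 21, 24, 27, 29, 30, 33, 36, 39, 42, 45, 48, 51, 54, 57, 58, 60, 63, 66, 69, 72, 75, 78, 81, 84}

An element a ∈ Z/87Z (with a ≠ 0) is a zero-divisor iff gcd(a, 87) > 1 (because a is a unit precisely when gcd(a, n) = 1, and in Z/nZ every nonzero, non-unit element is a zero-divisor). Scan a = 1, ..., 86 and keep those with gcd(a, 87) > 1:
  gcd(3, 87) = 3, gcd(6, 87) = 3, gcd(9, 87) = 3, gcd(12, 87) = 3, gcd(15, 87) = 3, gcd(18, 87) = 3, gcd(21, 87) = 3, gcd(24, 87) = 3, gcd(27, 87) = 3, gcd(29, 87) = 29, gcd(30, 87) = 3, gcd(33, 87) = 3, gcd(36, 87) = 3, gcd(39, 87) = 3, gcd(42, 87) = 3, gcd(45, 87) = 3, gcd(48, 87) = 3, gcd(51, 87) = 3, gcd(54, 87) = 3, gcd(57, 87) = 3, gcd(58, 87) = 29, gcd(60, 87) = 3, gcd(63, 87) = 3, gcd(66, 87) = 3, gcd(69, 87) = 3, gcd(72, 87) = 3, gcd(75, 87) = 3, gcd(78, 87) = 3, gcd(81, 87) = 3, gcd(84, 87) = 3.
All other a ∈ {1, ..., 86} have gcd(a, 87) = 1 and are units. So the nonzero zero-divisors are exactly the 30 values of a appearing in this scan.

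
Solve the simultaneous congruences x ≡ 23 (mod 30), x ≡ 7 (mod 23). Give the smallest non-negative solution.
x ≡ 53 (mod 690); the representative in [0, 690) is 53

The moduli 30, 23 are pairwise coprime, so by the CRT there is a unique solution mod 30·23 = 690.
Solve by successive substitution. Start with x ≡ 23 (mod 30).
  Combine with x ≡ 7 (mod 23): write x = 23 + 30·t and require 23 + 30·t ≡ 7 (mod 23), i.e. 30·t ≡ 7 − 23 ≡ 7 (mod 23). Since 30^(−1) ≡ 10 (mod 23) (30 ≡ 7 (mod 23)), t ≡ 10·7 ≡ 1 (mod 23). So x ≡ 23 + 30·1 = 53 (mod 690).
Unique solution in [0, 690): x = 53.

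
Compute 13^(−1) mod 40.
13^(−1) ≡ 37 (mod 40)

Apply the extended Euclidean algorithm to (40, 13), tracking rows (r, s, t) with s·40 + t·13 = r. Each division r_prev = q·r_cur + r_new produces the new row as (previous row) − q·(current row):
  row A: (40, 1, 0)   [1·40 + 0·13 = 40]
  row B: (13, 0, 1)   [0·40 + 1·13 = 13]
  40 = 3·13 + 1   → row C = row A − 3·row B = (1, 1, −3)   [check: 1·40 − 3·13 = 1]
  13 = 13·1 + 0   → remainder 0, stop. gcd = 1 (last nonzero row C).
The gcd is 1, so 13 is invertible mod 40. The last nonzero row gives 1·40 − 3·13 = 1, so t = −3. So 13^(−1) ≡ −3 ≡ 37 (mod 40). Verify: 13 · 37 = 481 ≡ 1 (mod 40). ✓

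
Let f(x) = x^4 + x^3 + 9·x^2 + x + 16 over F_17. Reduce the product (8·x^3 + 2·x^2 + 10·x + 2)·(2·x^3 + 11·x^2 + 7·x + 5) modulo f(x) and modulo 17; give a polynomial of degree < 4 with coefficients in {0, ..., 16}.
a · b ≡ 15·x^3 + x^2 + 7·x + 7 (mod f(x))

Multiply as integer polynomials: a · b = 16·x^6 + 92·x^5 + 98·x^4 + 168·x^3 + 102·x^2 + 64·x + 10. Reducing coefficients mod 17: a · b ≡ 16·x^6 + 7·x^5 + 13·x^4 + 15·x^3 + 13·x + 10. Now divide by f(x) = x^4 + x^3 + 9·x^2 + x + 16 in F_17[x], eliminating the leading term at each step:
  leading term 16·x^6: subtract (16·x^2)·f(x) = 16·x^6 + 16·x^5 + 8·x^4 + 16·x^3 + x^2, leaving 8·x^5 + 5·x^4 + 16·x^3 + 16·x^2 + 13·x + 10 (coefficients mod 17)
  leading term 8·x^5: subtract (8·x)·f(x) = 8·x^5 + 8·x^4 + 4·x^3 + 8·x^2 + 9·x, leaving 14·x^4 + 12·x^3 + 8·x^2 + 4·x + 10 (coefficients mod 17)
  leading term 14·x^4: subtract (14)·f(x) = 14·x^4 + 14·x^3 + 7·x^2 + 14·x + 3, leaving 15·x^3 + x^2 + 7·x + 7 (coefficients mod 17)
The degree is now < 4, so this is the remainder. Hence a · b ≡ 15·x^3 + x^2 + 7·x + 7 in F_17[x]/(f).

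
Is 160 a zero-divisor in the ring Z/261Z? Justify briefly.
gcd(160, 261) = 1, so 160 is a unit in Z/261Z (it has a multiplicative inverse). A unit cannot be a zero-divisor: if 160·b ≡ 0 then multiplying both sides by 160^(−1) gives b ≡ 0. So 160 is not a zero-divisor.

Final answer: NO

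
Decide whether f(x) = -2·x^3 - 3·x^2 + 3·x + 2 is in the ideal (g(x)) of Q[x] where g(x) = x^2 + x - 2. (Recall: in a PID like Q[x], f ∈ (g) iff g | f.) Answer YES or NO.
YES

In Q[x] the ideal (g) consists of all multiples of g, so f ∈ (g) iff g | f, i.e. iff the remainder of f on division by g is 0. Divide f by g (g is monic, so eliminate the leading term of the running remainder at each step):
  leading term -2·x^3: subtract (-2·x)·g(x) = -2·x^3 - 2·x^2 + 4·x, leaving -x^2 - x + 2
  leading term -x^2: subtract (-1)·g(x) = -x^2 - x + 2, leaving 0
The remainder is 0, so f(x) = g(x) · h(x) with h(x) = -2·x - 1. Hence g | f, i.e. f ∈ (g).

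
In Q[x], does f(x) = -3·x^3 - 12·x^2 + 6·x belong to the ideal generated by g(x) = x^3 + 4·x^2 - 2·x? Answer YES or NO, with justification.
In Q[x] the ideal (g) consists of all multiples of g, so f ∈ (g) iff g | f, i.e. iff the remainder of f on division by g is 0. Divide f by g (g is monic, so eliminate the leading term of the running remainder at each step):
  leading term -3·x^3: subtract (-3)·g(x) = -3·x^3 - 12·x^2 + 6·x, leaving 0
The remainder is 0, so f(x) = g(x) · h(x) with h(x) = -3. Hence g | f, i.e. f ∈ (g).

Final answer: YES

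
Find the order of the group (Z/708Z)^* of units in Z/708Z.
|(Z/708Z)^*| = 232

(Z/708Z)^* consists of the classes a with gcd(a, 708) = 1, so its order is φ(708). φ is multiplicative, with φ(p^e) = p^e − p^(e−1). Factorise 708 = 2^2 · 3 · 59. Then
  φ(708) = (2^2 − 2^1) · (3 − 1) · (59 − 1) = 2 · 2 · 58 = 232.
Thus |(Z/708Z)^*| = 232.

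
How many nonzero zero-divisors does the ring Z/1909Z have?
In Z/1909Z each nonzero element is either a unit (gcd with 1909 is 1) or a zero-divisor (gcd > 1). The number of units is φ(1909): factorise 1909 = 23 · 83, so φ(1909) = (23 − 1) · (83 − 1) = 22 · 82 = 1804. The nonzero elements number 1909 − 1 = 1908. Hence the nonzero zero-divisors number 1908 − 1804 = 104.

Final answer: Z/1909Z has 104 nonzero zero-divisors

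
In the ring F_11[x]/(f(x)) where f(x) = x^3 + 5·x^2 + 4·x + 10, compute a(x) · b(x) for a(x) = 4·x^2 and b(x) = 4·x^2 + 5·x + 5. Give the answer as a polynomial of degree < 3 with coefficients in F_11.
a · b ≡ 3·x^2 + 3·x + 6 (mod f(x))

Multiply as integer polynomials: a · b = 16·x^4 + 20·x^3 + 20·x^2. Reducing coefficients mod 11: a · b ≡ 5·x^4 + 9·x^3 + 9·x^2. Now divide by f(x) = x^3 + 5·x^2 + 4·x + 10 in F_11[x], eliminating the leading term at each step:
  leading term 5·x^4: subtract (5·x)·f(x) = 5·x^4 + 3·x^3 + 9·x^2 + 6·x, leaving 6·x^3 + 5·x (coefficients mod 11)
  leading term 6·x^3: subtract (6)·f(x) = 6·x^3 + 8·x^2 + 2·x + 5, leaving 3·x^2 + 3·x + 6 (coefficients mod 11)
The degree is now < 3, so this is the remainder. Hence a · b ≡ 3·x^2 + 3·x + 6 in F_11[x]/(f).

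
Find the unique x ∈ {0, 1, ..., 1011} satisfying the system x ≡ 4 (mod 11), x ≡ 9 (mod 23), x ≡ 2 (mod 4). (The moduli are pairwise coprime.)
x ≡ 906 (mod 1012); the representative in [0, 1012) is 906

The moduli 11, 23, 4 are pairwise coprime, so by the CRT there is a unique solution mod 11·23·4 = 1012.
Solve by successive substitution. Start with x ≡ 4 (mod 11).
  Combine with x ≡ 9 (mod 23): write x = 4 + 11·t and require 4 + 11·t ≡ 9 (mod 23), i.e. 11·t ≡ 9 − 4 ≡ 5 (mod 23). Since 11^(−1) ≡ 21 (mod 23), t ≡ 21·5 ≡ 13 (mod 23). So x ≡ 4 + 11·13 = 147 (mod 253).
  Combine with x ≡ 2 (mod 4): write x = 147 + 253·t and require 147 + 253·t ≡ 2 (mod 4), i.e. 253·t ≡ 2 − 147 ≡ 3 (mod 4). Since 253^(−1) ≡ 1 (mod 4) (253 ≡ 1 (mod 4)), t ≡ 1·3 ≡ 3 (mod 4). So x ≡ 147 + 253·3 = 906 (mod 1012).
Unique solution in [0, 1012): x = 906.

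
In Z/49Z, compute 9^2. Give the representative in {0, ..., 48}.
32

Use repeated squaring. Binary(2) = 10. Walk through the bits of the exponent 2 left-to-right: at each bit after the leading one, square the running value, then multiply by 9 if the bit is 1 (always reducing mod 49):
  bit 1 = 1 (leading): start with 9.
  bit 2 = 0: square 9^2 = 81 ≡ 32 (mod 49).
Final value: 9^2 ≡ 32 (mod 49).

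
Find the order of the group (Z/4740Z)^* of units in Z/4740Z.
|(Z/4740Z)^*| = 1248

(Z/4740Z)^* consists of the classes a with gcd(a, 4740) = 1, so its order is φ(4740). φ is multiplicative, with φ(p^e) = p^e − p^(e−1). Factorise 4740 = 2^2 · 3 · 5 · 79. Then
  φ(4740) = (2^2 − 2^1) · (3 − 1) · (5 − 1) · (79 − 1) = 2 · 2 · 4 · 78 = 1248.
Thus |(Z/4740Z)^*| = 1248.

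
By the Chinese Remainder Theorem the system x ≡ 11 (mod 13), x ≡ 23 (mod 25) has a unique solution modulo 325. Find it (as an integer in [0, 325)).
x ≡ 323 (mod 325); the representative in [0, 325) is 323

The moduli 13, 25 are pairwise coprime, so by the CRT there is a unique solution mod 13·25 = 325.
Solve by successive substitution. Start with x ≡ 11 (mod 13).
  Combine with x ≡ 23 (mod 25): write x = 11 + 13·t and require 11 + 13·t ≡ 23 (mod 25), i.e. 13·t ≡ 23 − 11 ≡ 12 (mod 25). Since 13^(−1) ≡ 2 (mod 25), t ≡ 2·12 ≡ 24 (mod 25). So x ≡ 11 + 13·24 = 323 (mod 325).
Unique solution in [0, 325): x = 323.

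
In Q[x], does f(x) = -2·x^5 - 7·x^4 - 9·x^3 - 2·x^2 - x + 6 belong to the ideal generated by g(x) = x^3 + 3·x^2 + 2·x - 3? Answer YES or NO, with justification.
In Q[x] the ideal (g) consists of all multiples of g, so f ∈ (g) iff g | f, i.e. iff the remainder of f on division by g is 0. Divide f by g (g is monic, so eliminate the leading term of the running remainder at each step):
  leading term -2·x^5: subtract (-2·x^2)·g(x) = -2·x^5 - 6·x^4 - 4·x^3 + 6·x^2, leaving -x^4 - 5·x^3 - 8·x^2 - x + 6
  leading term -x^4: subtract (-x)·g(x) = -x^4 - 3·x^3 - 2·x^2 + 3·x, leaving -2·x^3 - 6·x^2 - 4·x + 6
  leading term -2·x^3: subtract (-2)·g(x) = -2·x^3 - 6·x^2 - 4·x + 6, leaving 0
The remainder is 0, so f(x) = g(x) · h(x) with h(x) = -2·x^2 - x - 2. Hence g | f, i.e. f ∈ (g).

Final answer: YES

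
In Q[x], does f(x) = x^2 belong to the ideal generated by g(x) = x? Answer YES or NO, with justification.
YES

In Q[x] the ideal (g) consists of all multiples of g, so f ∈ (g) iff g | f, i.e. iff the remainder of f on division by g is 0. Divide f by g (g is monic, so eliminate the leading term of the running remainder at each step):
  leading term x^2: subtract (x)·g(x) = x^2, leaving 0
The remainder is 0, so f(x) = g(x) · h(x) with h(x) = x. Hence g | f, i.e. f ∈ (g).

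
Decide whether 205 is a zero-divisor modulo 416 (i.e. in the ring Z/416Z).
gcd(205, 416) = 1, so 205 is a unit in Z/416Z (it has a multiplicative inverse). A unit cannot be a zero-divisor: if 205·b ≡ 0 then multiplying both sides by 205^(−1) gives b ≡ 0. So 205 is not a zero-divisor.

Final answer: NO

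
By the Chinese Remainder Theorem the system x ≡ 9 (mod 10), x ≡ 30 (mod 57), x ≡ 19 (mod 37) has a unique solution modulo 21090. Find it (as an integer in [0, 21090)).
x ≡ 12969 (mod 21090); the representative in [0, 21090) is 12969

The moduli 10, 57, 37 are pairwise coprime, so by the CRT there is a unique solution mod 10·57·37 = 21090.
Solve by successive substitution. Start with x ≡ 9 (mod 10).
  Combine with x ≡ 30 (mod 57): write x = 9 + 10·t and require 9 + 10·t ≡ 30 (mod 57), i.e. 10·t ≡ 30 − 9 ≡ 21 (mod 57). Since 10^(−1) ≡ 40 (mod 57), t ≡ 40·21 ≡ 42 (mod 57). So x ≡ 9 + 10·42 = 429 (mod 570).
  Combine with x ≡ 19 (mod 37): write x = 429 + 570·t and require 429 + 570·t ≡ 19 (mod 37), i.e. 570·t ≡ 19 − 429 ≡ 34 (mod 37). Since 570^(−1) ≡ 5 (mod 37) (570 ≡ 15 (mod 37)), t ≡ 5·34 ≡ 22 (mod 37). So x ≡ 429 + 570·22 = 12969 (mod 21090).
Unique solution in [0, 21090): x = 12969.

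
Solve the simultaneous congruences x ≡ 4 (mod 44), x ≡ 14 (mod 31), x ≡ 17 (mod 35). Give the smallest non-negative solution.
x ≡ 28472 (mod 47740); the representative in [0, 47740) is 28472

The moduli 44, 31, 35 are pairwise coprime, so by the CRT there is a unique solution mod 44·31·35 = 47740.
Solve by successive substitution. Start with x ≡ 4 (mod 44).
  Combine with x ≡ 14 (mod 31): write x = 4 + 44·t and require 4 + 44·t ≡ 14 (mod 31), i.e. 44·t ≡ 14 − 4 ≡ 10 (mod 31). Since 44^(−1) ≡ 12 (mod 31) (44 ≡ 13 (mod 31)), t ≡ 12·10 ≡ 27 (mod 31). So x ≡ 4 + 44·27 = 1192 (mod 1364).
  Combine with x ≡ 17 (mod 35): write x = 1192 + 1364·t and require 1192 + 1364·t ≡ 17 (mod 35), i.e. 1364·t ≡ 17 − 1192 ≡ 15 (mod 35). Since 1364^(−1) ≡ 34 (mod 35) (1364 ≡ 34 (mod 35)), t ≡ 34·15 ≡ 20 (mod 35). So x ≡ 1192 + 1364·20 = 28472 (mod 47740).
Unique solution in [0, 47740): x = 28472.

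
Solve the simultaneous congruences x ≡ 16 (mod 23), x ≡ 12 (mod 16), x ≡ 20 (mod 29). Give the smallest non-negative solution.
x ≡ 4892 (mod 10672); the representative in [0, 10672) is 4892

The moduli 23, 16, 29 are pairwise coprime, so by the CRT there is a unique solution mod 23·16·29 = 10672.
Solve by successive substitution. Start with x ≡ 16 (mod 23).
  Combine with x ≡ 12 (mod 16): write x = 16 + 23·t and require 16 + 23·t ≡ 12 (mod 16), i.e. 23·t ≡ 12 − 16 ≡ 12 (mod 16). Since 23^(−1) ≡ 7 (mod 16) (23 ≡ 7 (mod 16)), t ≡ 7·12 ≡ 4 (mod 16). So x ≡ 16 + 23·4 = 108 (mod 368).
  Combine with x ≡ 20 (mod 29): write x = 108 + 368·t and require 108 + 368·t ≡ 20 (mod 29), i.e. 368·t ≡ 20 − 108 ≡ 28 (mod 29). Since 368^(−1) ≡ 16 (mod 29) (368 ≡ 20 (mod 29)), t ≡ 16·28 ≡ 13 (mod 29). So x ≡ 108 + 368·13 = 4892 (mod 10672).
Unique solution in [0, 10672): x = 4892.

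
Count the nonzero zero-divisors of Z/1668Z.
Z/1668Z has 1115 nonzero zero-divisors

In Z/1668Z each nonzero element is either a unit (gcd with 1668 is 1) or a zero-divisor (gcd > 1). The number of units is φ(1668): factorise 1668 = 2^2 · 3 · 139, so φ(1668) = (2^2 − 2^1) · (3 − 1) · (139 − 1) = 2 · 2 · 138 = 552. The nonzero elements number 1668 − 1 = 1667. Hence the nonzero zero-divisors number 1667 − 552 = 1115.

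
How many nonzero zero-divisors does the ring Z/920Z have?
Z/920Z has 567 nonzero zero-divisors

In Z/920Z each nonzero element is either a unit (gcd with 920 is 1) or a zero-divisor (gcd > 1). The number of units is φ(920): factorise 920 = 2^3 · 5 · 23, so φ(920) = (2^3 − 2^2) · (5 − 1) · (23 − 1) = 4 · 4 · 22 = 352. The nonzero elements number 920 − 1 = 919. Hence the nonzero zero-divisors number 919 − 352 = 567.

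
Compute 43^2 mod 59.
Use repeated squaring. Binary(2) = 10. Walk through the bits of the exponent 2 left-to-right: at each bit after the leading one, square the running value, then multiply by 43 if the bit is 1 (always reducing mod 59):
  bit 1 = 1 (leading): start with 43.
  bit 2 = 0: square 43^2 = 1849 ≡ 20 (mod 59).
Final value: 43^2 ≡ 20 (mod 59).

Final answer: 20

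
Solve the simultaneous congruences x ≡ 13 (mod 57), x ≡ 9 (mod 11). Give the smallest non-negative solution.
The moduli 57, 11 are pairwise coprime, so by the CRT there is a unique solution mod 57·11 = 627.
Solve by successive substitution. Start with x ≡ 13 (mod 57).
  Combine with x ≡ 9 (mod 11): write x = 13 + 57·t and require 13 + 57·t ≡ 9 (mod 11), i.e. 57·t ≡ 9 − 13 ≡ 7 (mod 11). Since 57^(−1) ≡ 6 (mod 11) (57 ≡ 2 (mod 11)), t ≡ 6·7 ≡ 9 (mod 11). So x ≡ 13 + 57·9 = 526 (mod 627).
Unique solution in [0, 627): x = 526.

Final answer: x ≡ 526 (mod 627); the representative in [0, 627) is 526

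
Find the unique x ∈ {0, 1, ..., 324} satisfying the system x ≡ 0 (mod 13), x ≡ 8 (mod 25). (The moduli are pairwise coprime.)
x ≡ 208 (mod 325); the representative in [0, 325) is 208

The moduli 13, 25 are pairwise coprime, so by the CRT there is a unique solution mod 13·25 = 325.
Solve by successive substitution. Start with x ≡ 0 (mod 13).
  Combine with x ≡ 8 (mod 25): write x = 13·t and require 13·t ≡ 8 (mod 25). Since 13^(−1) ≡ 2 (mod 25), t ≡ 2·8 ≡ 16 (mod 25). So x ≡ 13·16 = 208 (mod 325).
Unique solution in [0, 325): x = 208.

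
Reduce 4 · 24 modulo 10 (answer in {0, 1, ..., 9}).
6

Reduce the factors first: 24 ≡ 4 (mod 10), so 4 · 24 ≡ 4 · 4 (mod 10). 4 · 4 = 16. Dividing by 10: 16 = 1·10 + 6. So (4 · 24) mod 10 = 6.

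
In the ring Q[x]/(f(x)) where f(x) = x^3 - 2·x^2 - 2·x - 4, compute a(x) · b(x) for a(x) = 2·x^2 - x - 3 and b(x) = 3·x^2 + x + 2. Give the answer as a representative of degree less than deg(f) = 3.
a · b ≡ 28·x^2 + 41·x + 38 (mod f(x))

First multiply in Q[x] without reducing: a · b = 6·x^4 - x^3 - 6·x^2 - 5·x - 6. Now divide by f(x) = x^3 - 2·x^2 - 2·x - 4, eliminating the leading term at each step:
  leading term 6·x^4: subtract (6·x)·f(x) = 6·x^4 - 12·x^3 - 12·x^2 - 24·x, leaving 11·x^3 + 6·x^2 + 19·x - 6
  leading term 11·x^3: subtract (11)·f(x) = 11·x^3 - 22·x^2 - 22·x - 44, leaving 28·x^2 + 41·x + 38
The degree is now < 3, so this is the remainder. Hence a · b ≡ 28·x^2 + 41·x + 38 in Q[x]/(f).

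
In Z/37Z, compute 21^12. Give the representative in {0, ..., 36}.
26

Use repeated squaring. Binary(12) = 1100. Walk through the bits of the exponent 12 left-to-right: at each bit after the leading one, square the running value, then multiply by 21 if the bit is 1 (always reducing mod 37):
  bit 1 = 1 (leading): start with 21.
  bit 2 = 1: square 21^2 = 441 ≡ 34; bit is 1, so multiply 34·21 = 714 ≡ 11 (mod 37).
  bit 3 = 0: square 11^2 = 121 ≡ 10 (mod 37).
  bit 4 = 0: square 10^2 = 100 ≡ 26 (mod 37).
Final value: 21^12 ≡ 26 (mod 37).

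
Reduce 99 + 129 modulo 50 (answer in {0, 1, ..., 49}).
Reduce the summands first: 99 ≡ 49, 129 ≡ 29 (mod 50), so 99 + 129 ≡ 49 + 29 (mod 50). 49 + 29 = 78; 78 = 1·50 + 28, so (99 + 129) mod 50 = 28.

Final answer: 28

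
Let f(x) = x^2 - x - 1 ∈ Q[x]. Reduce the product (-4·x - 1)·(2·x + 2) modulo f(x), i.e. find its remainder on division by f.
a · b ≡ -18·x - 10 (mod f(x))

First multiply in Q[x] without reducing: a · b = -8·x^2 - 10·x - 2. Now divide by f(x) = x^2 - x - 1, eliminating the leading term at each step:
  leading term -8·x^2: subtract (-8)·f(x) = -8·x^2 + 8·x + 8, leaving -18·x - 10
The degree is now < 2, so this is the remainder. Hence a · b ≡ -18·x - 10 in Q[x]/(f).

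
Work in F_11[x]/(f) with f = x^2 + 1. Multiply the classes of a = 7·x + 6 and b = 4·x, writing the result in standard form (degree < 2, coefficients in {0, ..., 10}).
a · b ≡ 2·x + 5 (mod f(x))

Multiply as integer polynomials: a · b = 28·x^2 + 24·x. Reducing coefficients mod 11: a · b ≡ 6·x^2 + 2·x. Now divide by f(x) = x^2 + 1 in F_11[x], eliminating the leading term at each step:
  leading term 6·x^2: subtract (6)·f(x) = 6·x^2 + 6, leaving 2·x + 5 (coefficients mod 11)
The degree is now < 2, so this is the remainder. Hence a · b ≡ 2·x + 5 in F_11[x]/(f).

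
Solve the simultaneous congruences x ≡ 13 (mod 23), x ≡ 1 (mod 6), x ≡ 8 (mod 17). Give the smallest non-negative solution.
x ≡ 841 (mod 2346); the representative in [0, 2346) is 841

The moduli 23, 6, 17 are pairwise coprime, so by the CRT there is a unique solution mod 23·6·17 = 2346.
Solve by successive substitution. Start with x ≡ 13 (mod 23).
  Combine with x ≡ 1 (mod 6): write x = 13 + 23·t and require 13 + 23·t ≡ 1 (mod 6), i.e. 23·t ≡ 1 − 13 ≡ 0 (mod 6). Since 23^(−1) ≡ 5 (mod 6) (23 ≡ 5 (mod 6)), t ≡ 5·0 ≡ 0 (mod 6). So x ≡ 13 + 23·0 = 13 (mod 138).
  Combine with x ≡ 8 (mod 17): write x = 13 + 138·t and require 13 + 138·t ≡ 8 (mod 17), i.e. 138·t ≡ 8 − 13 ≡ 12 (mod 17). Since 138^(−1) ≡ 9 (mod 17) (138 ≡ 2 (mod 17)), t ≡ 9·12 ≡ 6 (mod 17). So x ≡ 13 + 138·6 = 841 (mod 2346).
Unique solution in [0, 2346): x = 841.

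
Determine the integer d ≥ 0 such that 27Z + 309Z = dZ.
(27, 309) = (3); d = 3

In the PID Z, (a, b) is generated by gcd(a, b). Compute gcd(309, 27) with the extended Euclidean algorithm, tracking rows (r, s, t) with s·309 + t·27 = r:
  row A: (309, 1, 0)   [1·309 + 0·27 = 309]
  row B: (27, 0, 1)   [0·309 + 1·27 = 27]
  309 = 11·27 + 12   → row C = row A − 11·row B = (12, 1, −11)   [check: 1·309 − 11·27 = 12]
  27 = 2·12 + 3   → row D = row B − 2·row C = (3, −2, 23)   [check: −2·309 + 23·27 = 3]
  12 = 4·3 + 0   → remainder 0, stop. gcd = 3 (last nonzero row D).
So gcd(27, 309) = 3, with Bézout identity −2·309 + 23·27 = 3. Containment (⊇): the Bézout identity exhibits 3 as an element of (27, 309), giving (3) ⊆ (27, 309). Containment (⊆): since 3 | 27 and 3 | 309 (27 = 3·9, 309 = 3·103), every Z-linear combination of 27 and 309 is divisible by 3, so (27, 309) ⊆ (3). Therefore (27, 309) = (3), d = 3.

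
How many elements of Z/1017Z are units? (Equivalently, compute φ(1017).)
An element a ∈ Z/1017Z is a unit iff gcd(a, 1017) = 1, so the number of units is φ(1017). φ is multiplicative, with φ(p^e) = p^e − p^(e−1). Factorise 1017 = 3^2 · 113. Then
  φ(1017) = (3^2 − 3^1) · (113 − 1) = 6 · 112 = 672.

Final answer: Z/1017Z has φ(1017) = 672 units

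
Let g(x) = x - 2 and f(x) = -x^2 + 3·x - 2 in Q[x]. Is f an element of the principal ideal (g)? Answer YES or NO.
YES

In Q[x] the ideal (g) consists of all multiples of g, so f ∈ (g) iff g | f, i.e. iff the remainder of f on division by g is 0. Divide f by g (g is monic, so eliminate the leading term of the running remainder at each step):
  leading term -x^2: subtract (-x)·g(x) = -x^2 + 2·x, leaving x - 2
  leading term x: subtract (1)·g(x) = x - 2, leaving 0
The remainder is 0, so f(x) = g(x) · h(x) with h(x) = 1 - x. Hence g | f, i.e. f ∈ (g).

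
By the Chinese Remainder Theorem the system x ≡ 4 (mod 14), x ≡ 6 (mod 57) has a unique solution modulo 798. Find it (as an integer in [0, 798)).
x ≡ 690 (mod 798); the representative in [0, 798) is 690

The moduli 14, 57 are pairwise coprime, so by the CRT there is a unique solution mod 14·57 = 798.
Solve by successive substitution. Start with x ≡ 4 (mod 14).
  Combine with x ≡ 6 (mod 57): write x = 4 + 14·t and require 4 + 14·t ≡ 6 (mod 57), i.e. 14·t ≡ 6 − 4 ≡ 2 (mod 57). Since 14^(−1) ≡ 53 (mod 57), t ≡ 53·2 ≡ 49 (mod 57). So x ≡ 4 + 14·49 = 690 (mod 798).
Unique solution in [0, 798): x = 690.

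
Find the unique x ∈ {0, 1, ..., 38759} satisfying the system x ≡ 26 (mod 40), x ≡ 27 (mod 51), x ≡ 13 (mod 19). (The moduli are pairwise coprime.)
x ≡ 25986 (mod 38760); the representative in [0, 38760) is 25986

The moduli 40, 51, 19 are pairwise coprime, so by the CRT there is a unique solution mod 40·51·19 = 38760.
Solve by successive substitution. Start with x ≡ 26 (mod 40).
  Combine with x ≡ 27 (mod 51): write x = 26 + 40·t and require 26 + 40·t ≡ 27 (mod 51), i.e. 40·t ≡ 27 − 26 ≡ 1 (mod 51). Since 40^(−1) ≡ 37 (mod 51), t ≡ 37·1 ≡ 37 (mod 51). So x ≡ 26 + 40·37 = 1506 (mod 2040).
  Combine with x ≡ 13 (mod 19): write x = 1506 + 2040·t and require 1506 + 2040·t ≡ 13 (mod 19), i.e. 2040·t ≡ 13 − 1506 ≡ 8 (mod 19). Since 2040^(−1) ≡ 11 (mod 19) (2040 ≡ 7 (mod 19)), t ≡ 11·8 ≡ 12 (mod 19). So x ≡ 1506 + 2040·12 = 25986 (mod 38760).
Unique solution in [0, 38760): x = 25986.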